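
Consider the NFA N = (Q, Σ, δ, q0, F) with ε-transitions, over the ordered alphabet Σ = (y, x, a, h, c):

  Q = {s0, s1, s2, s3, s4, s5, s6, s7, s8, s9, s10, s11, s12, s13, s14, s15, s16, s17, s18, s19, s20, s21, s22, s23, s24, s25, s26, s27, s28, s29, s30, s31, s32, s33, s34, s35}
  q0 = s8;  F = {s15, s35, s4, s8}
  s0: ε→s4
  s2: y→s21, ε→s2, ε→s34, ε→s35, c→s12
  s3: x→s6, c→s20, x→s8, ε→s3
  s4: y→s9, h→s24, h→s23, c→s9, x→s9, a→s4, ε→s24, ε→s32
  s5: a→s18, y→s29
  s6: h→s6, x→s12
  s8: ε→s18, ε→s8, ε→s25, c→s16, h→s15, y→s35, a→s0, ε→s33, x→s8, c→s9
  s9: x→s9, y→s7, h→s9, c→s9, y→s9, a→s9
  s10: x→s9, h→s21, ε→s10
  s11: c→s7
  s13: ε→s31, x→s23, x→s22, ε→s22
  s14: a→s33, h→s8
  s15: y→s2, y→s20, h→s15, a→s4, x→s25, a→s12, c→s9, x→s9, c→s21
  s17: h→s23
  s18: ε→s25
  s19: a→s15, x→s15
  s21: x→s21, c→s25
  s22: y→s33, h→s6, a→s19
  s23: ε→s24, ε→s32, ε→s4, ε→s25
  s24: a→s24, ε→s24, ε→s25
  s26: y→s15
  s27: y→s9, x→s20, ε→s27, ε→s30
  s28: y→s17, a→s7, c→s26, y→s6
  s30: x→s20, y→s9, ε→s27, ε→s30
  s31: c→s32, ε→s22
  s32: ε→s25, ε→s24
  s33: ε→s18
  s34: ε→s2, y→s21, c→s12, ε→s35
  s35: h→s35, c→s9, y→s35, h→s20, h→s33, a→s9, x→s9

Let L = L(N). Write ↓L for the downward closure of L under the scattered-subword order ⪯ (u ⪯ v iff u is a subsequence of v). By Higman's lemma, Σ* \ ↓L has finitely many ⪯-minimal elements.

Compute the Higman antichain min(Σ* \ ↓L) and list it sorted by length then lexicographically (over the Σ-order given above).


|Q|=36, |F|=4, |δ|=102 (31 ε).
min D↑ (5 st, q0=0, F={4}): 0:y→1,x→0,a→2,h→3,c→4 1:y→1,x→4,a→4,h→1,c→4 2:y→4,x→4,a→2,h→2,c→4 3:y→1,x→4,a→2,h→3,c→4 4:y→4,x→4,a→4,h→4,c→4 [Hopcroft].
'c': N↓-sim [19, 6] end={s12,s16,s21,s25,s7,s9} ∉↓L; 1/1 single-dels accept.
'yx': |S_i|=[19, 11, 4] end={s21,s25,s7,s9} ∉↓L; 2/2 deletions ∈↓L.
'ya': run [19, 11, 2] end={s7,s9} ∉↓L; 2/2 deletions ∈↓L.
'ay': N↓-sim [19, 9, 2] end={s7,s9} — reject; 2/2 del acc.
'ax': run [19, 9, 2] end={s7,s9} ∉↓L; 2/2 single-dels accept.
'hx': run [19, 16, 4] end={s21,s25,s7,s9} — reject; 2/2 single-dels accept.
6 words, ⪯-incomp.

Antichain: [c, yx, ya, ay, ax, hx].


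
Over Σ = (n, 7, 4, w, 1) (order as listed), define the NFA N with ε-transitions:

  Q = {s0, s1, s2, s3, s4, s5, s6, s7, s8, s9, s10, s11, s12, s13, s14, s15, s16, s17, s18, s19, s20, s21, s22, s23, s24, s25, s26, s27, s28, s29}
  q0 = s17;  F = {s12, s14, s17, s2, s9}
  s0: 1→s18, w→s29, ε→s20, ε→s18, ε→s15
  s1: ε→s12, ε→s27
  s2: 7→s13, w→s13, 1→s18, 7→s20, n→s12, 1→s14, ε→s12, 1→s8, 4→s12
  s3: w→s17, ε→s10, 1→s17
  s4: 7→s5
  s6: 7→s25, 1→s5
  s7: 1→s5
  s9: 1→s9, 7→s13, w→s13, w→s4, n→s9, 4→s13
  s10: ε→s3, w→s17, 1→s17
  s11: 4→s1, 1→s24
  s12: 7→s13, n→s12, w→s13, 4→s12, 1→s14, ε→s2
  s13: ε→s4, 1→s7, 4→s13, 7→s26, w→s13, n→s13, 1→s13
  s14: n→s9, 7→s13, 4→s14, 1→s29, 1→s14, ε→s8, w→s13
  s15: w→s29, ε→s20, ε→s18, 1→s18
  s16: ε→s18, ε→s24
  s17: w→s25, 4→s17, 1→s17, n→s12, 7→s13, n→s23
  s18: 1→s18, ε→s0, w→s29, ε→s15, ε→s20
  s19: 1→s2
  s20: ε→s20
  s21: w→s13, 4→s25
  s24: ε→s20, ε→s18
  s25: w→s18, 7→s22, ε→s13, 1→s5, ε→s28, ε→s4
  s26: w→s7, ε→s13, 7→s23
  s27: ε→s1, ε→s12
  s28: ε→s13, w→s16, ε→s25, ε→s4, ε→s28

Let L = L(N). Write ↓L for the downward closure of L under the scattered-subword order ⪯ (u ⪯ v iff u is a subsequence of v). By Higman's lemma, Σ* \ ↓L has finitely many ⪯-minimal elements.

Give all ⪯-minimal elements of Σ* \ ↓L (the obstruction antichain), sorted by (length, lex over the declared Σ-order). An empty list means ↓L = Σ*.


|Q|=30, |F|=5, |δ|=93 (31 ε).
min D↑ (5 st, q0=0, F={2}): 0:n→1,7→2,4→0,w→2,1→0 1:n→1,7→2,4→1,w→2,1→3 2:n→2,7→2,4→2,w→2,1→2 3:n→4,7→2,4→3,w→2,1→3 4:n→4,7→2,4→2,w→2,1→4 [Hopcroft].
'7': run [22, 8] end={s13,s20,s22,s23,s26,s4,s5,s7} — reject; 1/1 single-dels accept.
'w': run [22, 16] end={s0,s13,s15,s16,s18,s20,s22,s23,s24,s25,s26,s28,…} rej; 1/1 del acc.
'n1n4': |S_i|=[22, 16, 14, 7, 6] end={s13,s23,s26,s4,s5,s7} — reject; 4/4 single-dels accept.
3 words, ⪯-incomp.

min(Σ*\↓L) = [7, w, n1n4].


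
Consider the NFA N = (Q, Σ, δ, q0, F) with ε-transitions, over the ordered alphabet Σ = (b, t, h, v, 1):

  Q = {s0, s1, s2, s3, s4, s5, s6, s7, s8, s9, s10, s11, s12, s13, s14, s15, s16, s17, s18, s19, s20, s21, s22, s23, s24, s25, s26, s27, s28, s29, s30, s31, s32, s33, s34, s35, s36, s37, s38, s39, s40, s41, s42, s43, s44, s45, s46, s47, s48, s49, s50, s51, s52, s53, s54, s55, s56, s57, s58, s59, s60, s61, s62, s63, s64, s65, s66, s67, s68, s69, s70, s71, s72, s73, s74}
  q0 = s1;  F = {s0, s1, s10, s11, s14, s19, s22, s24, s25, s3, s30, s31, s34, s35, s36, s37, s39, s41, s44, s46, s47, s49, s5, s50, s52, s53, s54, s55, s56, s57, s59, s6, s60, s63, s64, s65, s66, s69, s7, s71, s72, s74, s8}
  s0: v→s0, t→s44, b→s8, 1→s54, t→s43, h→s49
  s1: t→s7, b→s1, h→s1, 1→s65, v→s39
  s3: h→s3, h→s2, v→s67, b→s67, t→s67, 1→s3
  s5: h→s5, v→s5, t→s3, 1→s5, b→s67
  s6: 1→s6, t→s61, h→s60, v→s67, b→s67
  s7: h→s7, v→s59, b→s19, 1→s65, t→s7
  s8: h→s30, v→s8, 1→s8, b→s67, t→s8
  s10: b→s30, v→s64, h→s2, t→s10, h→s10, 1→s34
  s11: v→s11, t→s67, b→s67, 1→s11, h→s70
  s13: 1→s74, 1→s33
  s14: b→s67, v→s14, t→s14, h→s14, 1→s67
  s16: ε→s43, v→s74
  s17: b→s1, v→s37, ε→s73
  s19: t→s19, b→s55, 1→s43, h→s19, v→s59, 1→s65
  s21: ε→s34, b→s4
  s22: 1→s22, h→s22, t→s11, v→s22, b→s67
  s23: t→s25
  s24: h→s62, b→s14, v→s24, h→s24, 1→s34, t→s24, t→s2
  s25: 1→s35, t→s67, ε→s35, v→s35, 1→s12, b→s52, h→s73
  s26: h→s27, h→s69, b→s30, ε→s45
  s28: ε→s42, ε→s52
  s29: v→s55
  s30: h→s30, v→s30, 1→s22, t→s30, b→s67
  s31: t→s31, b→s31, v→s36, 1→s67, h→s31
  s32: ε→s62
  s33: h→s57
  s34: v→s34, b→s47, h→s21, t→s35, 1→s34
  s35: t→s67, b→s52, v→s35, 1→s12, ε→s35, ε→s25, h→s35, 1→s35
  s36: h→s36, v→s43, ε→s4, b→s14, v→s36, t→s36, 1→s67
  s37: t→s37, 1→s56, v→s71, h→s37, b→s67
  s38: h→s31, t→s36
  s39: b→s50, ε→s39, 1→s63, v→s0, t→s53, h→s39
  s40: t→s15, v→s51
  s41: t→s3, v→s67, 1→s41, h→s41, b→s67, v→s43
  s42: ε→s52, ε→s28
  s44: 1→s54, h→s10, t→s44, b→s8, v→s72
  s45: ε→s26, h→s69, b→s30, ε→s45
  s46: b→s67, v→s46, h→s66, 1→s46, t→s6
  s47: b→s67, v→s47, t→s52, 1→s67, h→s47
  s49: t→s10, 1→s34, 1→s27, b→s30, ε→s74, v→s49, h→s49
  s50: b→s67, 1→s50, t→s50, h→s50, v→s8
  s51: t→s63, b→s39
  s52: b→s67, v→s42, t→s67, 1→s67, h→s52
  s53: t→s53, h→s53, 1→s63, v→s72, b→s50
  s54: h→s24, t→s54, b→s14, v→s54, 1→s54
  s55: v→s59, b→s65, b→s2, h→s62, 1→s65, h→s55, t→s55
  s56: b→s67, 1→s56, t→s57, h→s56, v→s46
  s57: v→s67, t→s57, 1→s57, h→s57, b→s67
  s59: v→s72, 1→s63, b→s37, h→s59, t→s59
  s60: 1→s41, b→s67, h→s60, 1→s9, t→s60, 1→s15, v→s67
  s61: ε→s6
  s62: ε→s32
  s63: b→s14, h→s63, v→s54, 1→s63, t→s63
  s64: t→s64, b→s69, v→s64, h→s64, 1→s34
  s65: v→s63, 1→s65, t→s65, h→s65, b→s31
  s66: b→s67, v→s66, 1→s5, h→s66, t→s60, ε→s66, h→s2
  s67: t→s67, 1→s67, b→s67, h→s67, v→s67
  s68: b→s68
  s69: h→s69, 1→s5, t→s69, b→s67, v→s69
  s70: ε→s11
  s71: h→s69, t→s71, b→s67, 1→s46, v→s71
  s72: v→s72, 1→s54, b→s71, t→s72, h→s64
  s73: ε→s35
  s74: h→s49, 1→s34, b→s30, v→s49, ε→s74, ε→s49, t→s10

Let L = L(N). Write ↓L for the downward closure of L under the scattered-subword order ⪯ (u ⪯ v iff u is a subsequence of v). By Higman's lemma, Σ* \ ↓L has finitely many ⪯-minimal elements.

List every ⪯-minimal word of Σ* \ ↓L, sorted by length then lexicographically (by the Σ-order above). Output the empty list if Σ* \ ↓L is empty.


|Q|=75, |F|=43, |δ|=281 (24 ε).
min D↑ (42 st, q0=0, F={14}): 0:b→0,t→1,h→0,v→2,1→3 1:b→4,t→1,h→1,v→5,1→3 2:b→6,t→7,h→2,v→8,1→9 3:b→10,t→3,h→3,v→9,1→3 4:b→11,t→4,h→4,v→5,1→3 5:b→12,t→5,h→5,v→13,1→9 6:b→14,t→6,h→6,v→15,1→6 7:b→6,t→7,h→7,v→13,1→9 8:b→15,t→16,h→17,v→8,1→18 9:b→19,t→9,h→9,v→18,1→9 10:b→10,t→10,h→10,v→20,1→14 11:b→3,t→11,h→11,v→5,1→3 12:b→14,t→12,h→12,v→21,1→22 13:b→21,t→13,h→23,v→13,1→18 14:b→14,t→14,h→14,v→14,1→14 15:b→14,t→15,h→24,v→15,1→15 16:b→15,t→16,h→25,v→13,1→18 17:b→24,t→25,h→17,v→17,1→26 18:b→19,t→18,h→27,v→18,1→18 19:b→14,t→19,h→19,v→19,1→14 20:b→19,t→20,h→20,v→20,1→14 21:b→14,t→21,h→28,v→21,1→29 22:b→14,t→30,h→22,v→29,1→22 23:b→28,t→23,h→23,v→23,1→26 24:b→14,t→24,h→24,v→24,1→31 25:b→24,t→25,h→25,v→23,1→26 26:b→32,t→33,h→26,v→26,1→26 27:b→19,t→27,h→27,v→27,1→26 28:b→14,t→28,h→28,v→28,1→34 29:b→14,t→35,h→36,v→29,1→29 30:b→14,t→30,h→30,v→14,1→30 31:b→14,t→37,h→31,v→31,1→31 32:b→14,t→38,h→32,v→32,1→14 33:b→38,t→14,h→33,v→33,1→33 34:b→14,t→39,h→34,v→34,1→34 35:b→14,t→35,h→40,v→14,1→35 36:b→14,t→40,h→36,v→36,1→34 37:b→14,t→14,h→37,v→37,1→37 38:b→14,t→14,h→38,v→38,1→14 39:b→14,t→14,h→39,v→14,1→39 40:b→14,t→40,h→40,v→14,1→41 41:b→14,t→39,h→41,v→14,1→41.
'vbb': N↓-sim [59, 53, 30, 1] end={s67} — reject; 3/3 del acc.
'1b1': run [59, 42, 10, 1] end={s67} ∉↓L; 3/3 single-dels accept.
'tbbbb1': |S_i|=[59, 53, 49, 42, 38, 10, 1] end={s67} — reject; 6/6 single-dels accept.
'tvb1tv': run [59, 53, 44, 24, 15, 11, 2] end={s43,s67} rej; 6/6 deletions ∈↓L.
'vvh1tt': |S_i|=[59, 53, 45, 36, 23, 12, 1] end={s67} rej; 6/6 single-dels accept.
5 words, ⪯-incomp.

A = [vbb, 1b1, tbbbb1, tvb1tv, vvh1tt].


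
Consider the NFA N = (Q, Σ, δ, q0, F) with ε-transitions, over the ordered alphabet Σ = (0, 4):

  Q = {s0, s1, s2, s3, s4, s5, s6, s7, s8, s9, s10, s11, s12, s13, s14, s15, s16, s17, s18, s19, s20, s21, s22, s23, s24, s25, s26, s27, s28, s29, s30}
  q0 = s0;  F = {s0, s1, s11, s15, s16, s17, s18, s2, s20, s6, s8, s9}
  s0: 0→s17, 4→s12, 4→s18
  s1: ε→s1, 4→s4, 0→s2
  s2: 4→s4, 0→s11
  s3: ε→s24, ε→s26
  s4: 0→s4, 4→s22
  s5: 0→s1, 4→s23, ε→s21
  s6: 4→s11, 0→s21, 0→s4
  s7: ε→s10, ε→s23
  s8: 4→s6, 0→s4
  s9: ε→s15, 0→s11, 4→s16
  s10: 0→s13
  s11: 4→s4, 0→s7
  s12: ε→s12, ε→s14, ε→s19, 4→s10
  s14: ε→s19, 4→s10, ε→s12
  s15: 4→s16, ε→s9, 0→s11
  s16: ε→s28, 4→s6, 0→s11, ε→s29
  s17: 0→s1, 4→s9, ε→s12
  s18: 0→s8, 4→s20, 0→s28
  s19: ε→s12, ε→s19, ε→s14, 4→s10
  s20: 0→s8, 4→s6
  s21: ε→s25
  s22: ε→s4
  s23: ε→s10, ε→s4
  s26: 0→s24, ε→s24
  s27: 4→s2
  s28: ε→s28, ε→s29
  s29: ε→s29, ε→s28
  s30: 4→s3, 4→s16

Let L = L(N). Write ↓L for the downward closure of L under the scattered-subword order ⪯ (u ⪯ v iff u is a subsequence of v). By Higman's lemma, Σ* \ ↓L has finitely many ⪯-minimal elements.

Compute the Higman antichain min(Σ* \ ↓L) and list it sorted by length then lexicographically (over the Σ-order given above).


A = [004, 400, 4440, 00000, 40444, 44444].

|Q|=31, |F|=12, |δ|=67 (28 ε).
min D↑ (12 st, q0=0, F={8}): 0:0→1,4→2 1:0→3,4→4 2:0→5,4→6 3:0→7,4→8 4:0→9,4→10 5:0→8,4→11 6:0→5,4→11 7:0→9,4→8 8:0→8,4→8 9:0→8,4→8 10:0→9,4→11 11:0→8,4→9 (ε-aug+det+¬).
'004': run [25, 22, 11, 2] end={s22,s4} rej; 3/3 del acc.
'400': run [25, 21, 13, 8] end={s10,s13,s21,s22,s23,s25,s4,s7} rej; 3/3 del acc.
'4440': |S_i|=[25, 21, 15, 10, 8] end={s10,s13,s21,s22,s23,s25,s4,s7} — reject; 4/4 del acc.
'00000': run [25, 22, 11, 8, 7, 6] end={s10,s13,s22,s23,s4,s7} rej; 5/5 del acc.
'40444': N↓-sim [25, 21, 13, 10, 7, 2] end={s22,s4} ∉↓L; 5/5 del acc.
'44444': run [25, 21, 15, 10, 7, 2] end={s22,s4} ∉↓L; 5/5 single-dels accept.
6 obstructions.


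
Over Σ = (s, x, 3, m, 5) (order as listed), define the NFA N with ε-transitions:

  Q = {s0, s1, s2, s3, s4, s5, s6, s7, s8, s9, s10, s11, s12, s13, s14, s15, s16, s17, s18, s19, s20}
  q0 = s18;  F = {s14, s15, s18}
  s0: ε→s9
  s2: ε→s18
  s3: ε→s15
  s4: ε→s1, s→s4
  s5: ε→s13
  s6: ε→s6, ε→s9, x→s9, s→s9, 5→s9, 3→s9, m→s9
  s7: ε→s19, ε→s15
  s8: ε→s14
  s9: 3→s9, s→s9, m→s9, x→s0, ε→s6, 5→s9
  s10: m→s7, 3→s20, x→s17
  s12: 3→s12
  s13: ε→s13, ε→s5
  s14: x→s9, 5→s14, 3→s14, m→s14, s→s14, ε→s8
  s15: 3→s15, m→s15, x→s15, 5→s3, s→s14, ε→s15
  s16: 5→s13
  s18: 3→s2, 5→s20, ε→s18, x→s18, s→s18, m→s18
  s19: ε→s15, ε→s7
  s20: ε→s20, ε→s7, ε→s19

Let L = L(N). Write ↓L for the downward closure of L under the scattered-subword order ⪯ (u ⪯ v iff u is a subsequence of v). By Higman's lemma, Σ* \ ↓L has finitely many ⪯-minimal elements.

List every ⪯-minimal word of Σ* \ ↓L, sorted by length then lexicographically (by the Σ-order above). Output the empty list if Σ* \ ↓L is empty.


|Q|=21, |F|=3, |δ|=52 (21 ε).
min D↑ (4 st, q0=0, F={3}): 0:s→0,x→0,3→0,m→0,5→1 1:s→2,x→1,3→1,m→1,5→1 2:s→2,x→3,3→2,m→2,5→2 3:s→3,x→3,3→3,m→3,5→3 (ε-aug+det+¬).
'5sx': |S_i|=[12, 10, 5, 3] end={s0,s6,s9} rej; 3/3 single-dels accept.
1 minimals (antichain).

A = [5sx].


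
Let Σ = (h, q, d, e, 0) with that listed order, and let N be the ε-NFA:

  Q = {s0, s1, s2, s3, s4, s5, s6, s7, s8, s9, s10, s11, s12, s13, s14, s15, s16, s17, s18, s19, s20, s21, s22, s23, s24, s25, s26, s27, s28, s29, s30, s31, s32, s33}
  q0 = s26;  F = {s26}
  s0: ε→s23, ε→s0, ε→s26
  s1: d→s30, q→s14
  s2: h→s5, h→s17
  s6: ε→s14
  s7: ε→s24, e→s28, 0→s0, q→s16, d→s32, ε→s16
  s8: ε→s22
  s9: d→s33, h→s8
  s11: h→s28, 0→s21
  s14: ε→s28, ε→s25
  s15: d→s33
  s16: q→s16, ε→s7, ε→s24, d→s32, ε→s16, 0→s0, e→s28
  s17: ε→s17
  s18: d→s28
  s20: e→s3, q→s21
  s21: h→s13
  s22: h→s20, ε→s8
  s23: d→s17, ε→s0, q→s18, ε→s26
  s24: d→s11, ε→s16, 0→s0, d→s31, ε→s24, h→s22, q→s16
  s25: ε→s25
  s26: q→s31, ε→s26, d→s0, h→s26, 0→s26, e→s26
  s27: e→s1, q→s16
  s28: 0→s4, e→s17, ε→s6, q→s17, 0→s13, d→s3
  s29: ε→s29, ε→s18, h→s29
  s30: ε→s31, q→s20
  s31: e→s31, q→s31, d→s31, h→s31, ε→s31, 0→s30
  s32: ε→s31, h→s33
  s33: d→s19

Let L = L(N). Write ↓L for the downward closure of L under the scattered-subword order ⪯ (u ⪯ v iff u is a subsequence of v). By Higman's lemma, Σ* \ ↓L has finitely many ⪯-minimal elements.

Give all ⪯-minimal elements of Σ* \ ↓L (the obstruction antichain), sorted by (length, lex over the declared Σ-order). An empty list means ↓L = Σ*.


A = [q].

|Q|=34, |F|=1, |δ|=76 (26 ε).
min D↑ (2 st, q0=0, F={1}): 0:h→0,q→1,d→0,e→0,0→0 1:h→1,q→1,d→1,e→1,0→1 [Hopcroft].
'q': N↓-sim [16, 13] end={s13,s14,s17,s18,s20,s21,s25,s28,s3,s30,s31,s4,…} rej; 1/1 del acc.
1 obstructions.


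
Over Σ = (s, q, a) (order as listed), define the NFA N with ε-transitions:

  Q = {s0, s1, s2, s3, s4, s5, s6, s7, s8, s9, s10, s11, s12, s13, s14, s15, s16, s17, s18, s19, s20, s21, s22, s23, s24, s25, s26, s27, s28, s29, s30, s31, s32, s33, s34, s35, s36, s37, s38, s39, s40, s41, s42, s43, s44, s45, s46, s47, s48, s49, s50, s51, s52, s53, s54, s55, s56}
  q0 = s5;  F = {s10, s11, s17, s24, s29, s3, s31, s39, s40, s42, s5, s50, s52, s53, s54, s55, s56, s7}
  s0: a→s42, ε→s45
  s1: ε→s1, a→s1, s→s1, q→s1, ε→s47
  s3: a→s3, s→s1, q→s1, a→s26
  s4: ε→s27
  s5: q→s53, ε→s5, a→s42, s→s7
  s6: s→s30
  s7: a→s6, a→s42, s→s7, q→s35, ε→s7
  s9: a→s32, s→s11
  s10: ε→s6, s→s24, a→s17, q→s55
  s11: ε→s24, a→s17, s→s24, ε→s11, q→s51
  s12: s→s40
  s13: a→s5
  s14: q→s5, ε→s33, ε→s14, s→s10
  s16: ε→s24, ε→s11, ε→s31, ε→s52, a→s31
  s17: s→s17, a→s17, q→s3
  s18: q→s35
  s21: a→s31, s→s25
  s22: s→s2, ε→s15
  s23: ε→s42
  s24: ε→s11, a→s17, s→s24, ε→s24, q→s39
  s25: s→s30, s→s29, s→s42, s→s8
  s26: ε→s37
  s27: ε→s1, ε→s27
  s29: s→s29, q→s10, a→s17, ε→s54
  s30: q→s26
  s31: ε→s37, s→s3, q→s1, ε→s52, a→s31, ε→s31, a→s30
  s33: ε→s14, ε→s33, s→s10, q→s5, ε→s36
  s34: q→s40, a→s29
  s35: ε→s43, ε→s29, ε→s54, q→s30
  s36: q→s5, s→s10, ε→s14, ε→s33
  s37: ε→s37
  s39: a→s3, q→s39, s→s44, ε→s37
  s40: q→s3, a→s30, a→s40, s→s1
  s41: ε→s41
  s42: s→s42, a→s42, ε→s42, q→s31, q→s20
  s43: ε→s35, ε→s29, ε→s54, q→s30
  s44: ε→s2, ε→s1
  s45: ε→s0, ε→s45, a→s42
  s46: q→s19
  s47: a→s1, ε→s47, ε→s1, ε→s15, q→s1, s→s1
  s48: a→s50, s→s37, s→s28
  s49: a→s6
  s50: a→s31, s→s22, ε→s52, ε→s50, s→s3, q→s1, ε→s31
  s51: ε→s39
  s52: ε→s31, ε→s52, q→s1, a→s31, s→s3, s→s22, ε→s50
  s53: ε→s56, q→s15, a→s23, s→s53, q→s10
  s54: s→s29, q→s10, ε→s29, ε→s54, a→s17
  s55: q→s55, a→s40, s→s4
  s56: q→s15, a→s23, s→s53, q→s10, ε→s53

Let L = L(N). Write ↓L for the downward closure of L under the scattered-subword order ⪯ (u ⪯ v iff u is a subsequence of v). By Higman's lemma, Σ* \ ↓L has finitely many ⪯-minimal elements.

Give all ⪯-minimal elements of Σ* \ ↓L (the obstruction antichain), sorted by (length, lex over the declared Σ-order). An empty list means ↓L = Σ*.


min(Σ*\↓L) = [aqq, qqqs, aqss, sqaqs, qqsqaq].

|Q|=57, |F|=18, |δ|=160 (59 ε).
min D↑ (14 st, q0=0, F={11}): 0:s→1,q→2,a→3 1:s→1,q→4,a→3 2:s→2,q→5,a→3 3:s→3,q→6,a→3 4:s→4,q→5,a→7 5:s→8,q→9,a→7 6:s→10,q→11,a→6 7:s→7,q→10,a→7 8:s→8,q→12,a→7 9:s→11,q→9,a→13 10:s→11,q→11,a→10 11:s→11,q→11,a→11 12:s→11,q→12,a→10 13:s→11,q→10,a→13 [Hopcroft].
'aqq': |S_i|=[35, 18, 13, 5] end={s1,s15,s26,s37,s47} rej; 3/3 single-dels accept.
'qqqs': N↓-sim [35, 33, 25, 15, 7] end={s1,s15,s2,s27,s4,s44,s47} — reject; 4/4 deletions ∈↓L.
'aqss': N↓-sim [35, 18, 13, 8, 4] end={s1,s15,s2,s47} rej; 4/4 deletions ∈↓L.
'sqaqs': N↓-sim [35, 34, 29, 14, 6, 3] end={s1,s15,s47} ∉↓L; 5/5 single-dels accept.
'qqsqaq': N↓-sim [35, 33, 25, 17, 10, 6, 3] end={s1,s15,s47} rej; 6/6 single-dels accept.
5 minimals (antichain).


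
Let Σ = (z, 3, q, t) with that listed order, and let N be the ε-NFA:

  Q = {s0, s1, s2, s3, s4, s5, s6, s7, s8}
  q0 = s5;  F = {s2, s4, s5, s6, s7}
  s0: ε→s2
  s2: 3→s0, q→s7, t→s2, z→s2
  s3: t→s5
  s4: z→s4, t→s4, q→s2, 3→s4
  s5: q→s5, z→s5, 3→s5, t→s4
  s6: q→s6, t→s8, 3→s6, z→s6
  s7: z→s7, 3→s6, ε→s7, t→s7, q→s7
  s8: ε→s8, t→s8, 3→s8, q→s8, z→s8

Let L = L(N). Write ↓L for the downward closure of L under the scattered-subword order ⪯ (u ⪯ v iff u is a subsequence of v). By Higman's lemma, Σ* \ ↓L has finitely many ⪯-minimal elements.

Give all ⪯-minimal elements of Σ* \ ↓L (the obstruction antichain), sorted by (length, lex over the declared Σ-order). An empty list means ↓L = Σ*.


A = [tqq3t].

|Q|=9, |F|=5, |δ|=28 (3 ε).
min D↑ (6 st, q0=0, F={5}): 0:z→0,3→0,q→0,t→1 1:z→1,3→1,q→2,t→1 2:z→2,3→2,q→3,t→2 3:z→3,3→4,q→3,t→3 4:z→4,3→4,q→4,t→5 5:z→5,3→5,q→5,t→5 [Hopcroft].
'tqq3t': |S_i|=[7, 6, 5, 3, 2, 1] end={s8} — reject; 5/5 deletions ∈↓L.
1 obstructions.


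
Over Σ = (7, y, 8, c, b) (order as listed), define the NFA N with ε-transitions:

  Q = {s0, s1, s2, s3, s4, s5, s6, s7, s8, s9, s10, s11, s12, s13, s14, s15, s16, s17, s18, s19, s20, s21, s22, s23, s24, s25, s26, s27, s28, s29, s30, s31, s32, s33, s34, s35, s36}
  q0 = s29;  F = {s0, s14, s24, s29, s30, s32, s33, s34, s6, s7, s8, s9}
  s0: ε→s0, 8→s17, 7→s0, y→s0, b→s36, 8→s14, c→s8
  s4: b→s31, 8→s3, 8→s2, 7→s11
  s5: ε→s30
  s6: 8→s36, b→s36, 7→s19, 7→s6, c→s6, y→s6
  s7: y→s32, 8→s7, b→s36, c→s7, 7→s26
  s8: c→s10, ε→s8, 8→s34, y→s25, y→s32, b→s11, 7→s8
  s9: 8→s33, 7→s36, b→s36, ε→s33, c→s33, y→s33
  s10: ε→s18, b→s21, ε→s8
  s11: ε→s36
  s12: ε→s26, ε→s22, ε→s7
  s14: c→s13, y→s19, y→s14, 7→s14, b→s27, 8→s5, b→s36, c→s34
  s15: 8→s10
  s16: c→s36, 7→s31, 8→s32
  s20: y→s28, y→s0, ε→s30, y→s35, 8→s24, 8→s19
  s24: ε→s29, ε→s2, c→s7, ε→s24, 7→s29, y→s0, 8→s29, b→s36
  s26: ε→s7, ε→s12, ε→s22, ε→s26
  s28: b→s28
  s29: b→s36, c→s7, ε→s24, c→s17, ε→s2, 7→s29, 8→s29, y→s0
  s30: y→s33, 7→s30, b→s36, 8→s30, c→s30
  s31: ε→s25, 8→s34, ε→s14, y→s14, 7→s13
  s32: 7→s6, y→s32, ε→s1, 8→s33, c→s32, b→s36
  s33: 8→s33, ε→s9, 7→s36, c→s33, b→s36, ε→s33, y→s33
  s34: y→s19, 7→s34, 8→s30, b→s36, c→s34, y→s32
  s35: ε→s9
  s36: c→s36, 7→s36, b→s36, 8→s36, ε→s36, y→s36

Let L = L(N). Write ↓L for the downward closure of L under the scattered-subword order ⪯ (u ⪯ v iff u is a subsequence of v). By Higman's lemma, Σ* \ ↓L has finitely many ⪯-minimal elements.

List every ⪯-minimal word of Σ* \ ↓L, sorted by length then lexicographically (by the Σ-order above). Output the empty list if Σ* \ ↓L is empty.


min(Σ*\↓L) = [b, cy78, cy87, y88y7].

|Q|=37, |F|=12, |δ|=118 (27 ε).
min D↑ (11 st, q0=0, F={3}): 0:7→0,y→1,8→0,c→2,b→3 1:7→1,y→1,8→4,c→5,b→3 2:7→2,y→6,8→2,c→2,b→3 3:7→3,y→3,8→3,c→3,b→3 4:7→4,y→4,8→7,c→8,b→3 5:7→5,y→6,8→8,c→5,b→3 6:7→9,y→6,8→10,c→6,b→3 7:7→7,y→10,8→7,c→7,b→3 8:7→8,y→6,8→7,c→8,b→3 9:7→9,y→9,8→3,c→9,b→3 10:7→3,y→10,8→10,c→10,b→3 (ε-aug+det+¬).
'b': run [28, 4] end={s11,s21,s27,s36} — reject; 1/1 del acc.
'cy78': run [28, 21, 8, 3, 1] end={s36} — reject; 4/4 del acc.
'cy87': N↓-sim [28, 21, 8, 3, 1] end={s36} ∉↓L; 4/4 deletions ∈↓L.
'y88y7': run [28, 21, 14, 5, 3, 1] end={s36} rej; 5/5 single-dels accept.
4 words, ⪯-incomp.


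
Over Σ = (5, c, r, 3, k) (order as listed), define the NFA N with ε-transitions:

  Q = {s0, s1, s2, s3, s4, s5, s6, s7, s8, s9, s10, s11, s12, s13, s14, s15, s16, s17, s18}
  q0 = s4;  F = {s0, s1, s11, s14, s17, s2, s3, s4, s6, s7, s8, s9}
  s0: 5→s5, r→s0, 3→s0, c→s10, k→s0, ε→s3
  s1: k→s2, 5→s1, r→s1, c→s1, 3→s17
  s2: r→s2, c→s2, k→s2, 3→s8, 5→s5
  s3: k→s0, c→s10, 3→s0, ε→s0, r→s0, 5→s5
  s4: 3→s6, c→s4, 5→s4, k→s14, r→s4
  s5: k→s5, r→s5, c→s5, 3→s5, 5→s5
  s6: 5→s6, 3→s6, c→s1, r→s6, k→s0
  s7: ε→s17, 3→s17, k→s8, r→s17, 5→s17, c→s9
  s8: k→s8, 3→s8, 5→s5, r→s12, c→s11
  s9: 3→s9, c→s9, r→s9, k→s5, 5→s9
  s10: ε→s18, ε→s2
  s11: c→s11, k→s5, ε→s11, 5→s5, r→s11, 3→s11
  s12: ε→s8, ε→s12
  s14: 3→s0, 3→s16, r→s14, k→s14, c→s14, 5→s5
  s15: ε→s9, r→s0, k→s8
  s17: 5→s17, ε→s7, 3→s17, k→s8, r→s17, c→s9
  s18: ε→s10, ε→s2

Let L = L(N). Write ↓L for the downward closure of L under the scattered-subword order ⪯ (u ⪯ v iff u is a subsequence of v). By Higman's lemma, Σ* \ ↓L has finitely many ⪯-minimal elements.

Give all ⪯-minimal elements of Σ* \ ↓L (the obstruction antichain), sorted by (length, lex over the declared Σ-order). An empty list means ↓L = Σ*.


|Q|=19, |F|=12, |δ|=80 (12 ε).
min D↑ (11 st, q0=0, F={5}): 0:5→0,c→0,r→0,3→1,k→2 1:5→1,c→3,r→1,3→1,k→4 2:5→5,c→2,r→2,3→4,k→2 3:5→3,c→3,r→3,3→6,k→7 4:5→5,c→7,r→4,3→4,k→4 5:5→5,c→5,r→5,3→5,k→5 6:5→6,c→8,r→6,3→6,k→9 7:5→5,c→7,r→7,3→9,k→7 8:5→8,c→8,r→8,3→8,k→5 9:5→5,c→10,r→9,3→9,k→9 10:5→5,c→10,r→10,3→10,k→5.
'k5': N↓-sim [17, 11, 1] end={s5} — reject; 2/2 deletions ∈↓L.
'3c3ck': run [17, 15, 11, 7, 3, 1] end={s5} — reject; 5/5 del acc.
2 minimals (antichain).

A = [k5, 3c3ck].


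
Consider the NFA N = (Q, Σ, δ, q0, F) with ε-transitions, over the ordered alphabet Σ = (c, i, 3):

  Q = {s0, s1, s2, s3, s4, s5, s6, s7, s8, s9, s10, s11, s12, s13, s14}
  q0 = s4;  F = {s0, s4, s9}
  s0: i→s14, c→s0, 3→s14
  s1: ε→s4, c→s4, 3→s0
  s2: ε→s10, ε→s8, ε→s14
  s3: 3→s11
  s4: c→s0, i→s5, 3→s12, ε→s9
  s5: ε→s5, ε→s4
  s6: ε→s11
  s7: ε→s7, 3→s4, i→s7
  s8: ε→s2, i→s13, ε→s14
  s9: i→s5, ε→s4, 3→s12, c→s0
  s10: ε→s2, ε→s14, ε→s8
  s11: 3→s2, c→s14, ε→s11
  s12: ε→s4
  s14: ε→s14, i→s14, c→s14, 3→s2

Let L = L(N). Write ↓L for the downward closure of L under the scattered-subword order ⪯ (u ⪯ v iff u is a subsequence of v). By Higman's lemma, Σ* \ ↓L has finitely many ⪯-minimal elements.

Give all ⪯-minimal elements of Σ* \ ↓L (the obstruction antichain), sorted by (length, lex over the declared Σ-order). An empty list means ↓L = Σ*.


|Q|=15, |F|=3, |δ|=38 (18 ε).
min D↑ (3 st, q0=0, F={2}): 0:c→1,i→0,3→0 1:c→1,i→2,3→2 2:c→2,i→2,3→2 [Hopcroft].
'ci': |S_i|=[10, 6, 5] end={s10,s13,s14,s2,s8} rej; 2/2 deletions ∈↓L.
'c3': N↓-sim [10, 6, 5] end={s10,s13,s14,s2,s8} ∉↓L; 2/2 single-dels accept.
2 minimals (antichain).

A = [ci, c3].


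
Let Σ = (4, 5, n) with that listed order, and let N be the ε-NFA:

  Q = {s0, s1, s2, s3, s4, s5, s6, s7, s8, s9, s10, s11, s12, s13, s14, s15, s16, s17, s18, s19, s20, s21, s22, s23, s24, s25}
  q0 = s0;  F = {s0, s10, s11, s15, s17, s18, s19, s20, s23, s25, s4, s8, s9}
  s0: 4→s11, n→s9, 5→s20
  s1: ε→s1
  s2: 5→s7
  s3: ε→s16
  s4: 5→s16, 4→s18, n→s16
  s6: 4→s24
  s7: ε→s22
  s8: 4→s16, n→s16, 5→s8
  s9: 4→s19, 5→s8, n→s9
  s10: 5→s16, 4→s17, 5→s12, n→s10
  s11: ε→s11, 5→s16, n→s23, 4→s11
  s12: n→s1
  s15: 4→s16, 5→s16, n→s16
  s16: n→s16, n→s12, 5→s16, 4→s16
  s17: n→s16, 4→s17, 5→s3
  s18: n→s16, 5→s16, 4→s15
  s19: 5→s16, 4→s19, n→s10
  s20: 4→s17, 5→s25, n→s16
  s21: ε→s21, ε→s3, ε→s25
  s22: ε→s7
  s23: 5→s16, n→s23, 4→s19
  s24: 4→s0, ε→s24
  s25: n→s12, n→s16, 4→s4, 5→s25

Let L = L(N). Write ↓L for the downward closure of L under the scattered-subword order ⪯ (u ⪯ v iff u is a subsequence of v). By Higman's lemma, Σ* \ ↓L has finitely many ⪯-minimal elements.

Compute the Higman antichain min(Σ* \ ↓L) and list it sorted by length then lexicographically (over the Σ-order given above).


A = [45, 5n, n54, n4n4n, 554444].

|Q|=26, |F|=13, |δ|=58 (9 ε).
min D↑ (14 st, q0=0, F={4}): 0:4→1,5→2,n→3 1:4→1,5→4,n→5 2:4→6,5→7,n→4 3:4→8,5→9,n→3 4:4→4,5→4,n→4 5:4→8,5→4,n→5 6:4→6,5→4,n→4 7:4→10,5→7,n→4 8:4→8,5→4,n→11 9:4→4,5→9,n→4 10:4→12,5→4,n→4 11:4→6,5→4,n→11 12:4→13,5→4,n→4 13:4→4,5→4,n→4 (ε-aug+det+¬).
'45': N↓-sim [17, 12, 4] end={s1,s12,s16,s3} — reject; 2/2 del acc.
'5n': run [17, 11, 3] end={s1,s12,s16} ∉↓L; 2/2 single-dels accept.
'n54': run [17, 10, 5, 3] end={s1,s12,s16} rej; 3/3 del acc.
'n4n4n': run [17, 10, 7, 6, 5, 3] end={s1,s12,s16} rej; 5/5 del acc.
'554444': |S_i|=[17, 11, 9, 6, 5, 4, 3] end={s1,s12,s16} — reject; 6/6 deletions ∈↓L.
5 minimals (antichain).


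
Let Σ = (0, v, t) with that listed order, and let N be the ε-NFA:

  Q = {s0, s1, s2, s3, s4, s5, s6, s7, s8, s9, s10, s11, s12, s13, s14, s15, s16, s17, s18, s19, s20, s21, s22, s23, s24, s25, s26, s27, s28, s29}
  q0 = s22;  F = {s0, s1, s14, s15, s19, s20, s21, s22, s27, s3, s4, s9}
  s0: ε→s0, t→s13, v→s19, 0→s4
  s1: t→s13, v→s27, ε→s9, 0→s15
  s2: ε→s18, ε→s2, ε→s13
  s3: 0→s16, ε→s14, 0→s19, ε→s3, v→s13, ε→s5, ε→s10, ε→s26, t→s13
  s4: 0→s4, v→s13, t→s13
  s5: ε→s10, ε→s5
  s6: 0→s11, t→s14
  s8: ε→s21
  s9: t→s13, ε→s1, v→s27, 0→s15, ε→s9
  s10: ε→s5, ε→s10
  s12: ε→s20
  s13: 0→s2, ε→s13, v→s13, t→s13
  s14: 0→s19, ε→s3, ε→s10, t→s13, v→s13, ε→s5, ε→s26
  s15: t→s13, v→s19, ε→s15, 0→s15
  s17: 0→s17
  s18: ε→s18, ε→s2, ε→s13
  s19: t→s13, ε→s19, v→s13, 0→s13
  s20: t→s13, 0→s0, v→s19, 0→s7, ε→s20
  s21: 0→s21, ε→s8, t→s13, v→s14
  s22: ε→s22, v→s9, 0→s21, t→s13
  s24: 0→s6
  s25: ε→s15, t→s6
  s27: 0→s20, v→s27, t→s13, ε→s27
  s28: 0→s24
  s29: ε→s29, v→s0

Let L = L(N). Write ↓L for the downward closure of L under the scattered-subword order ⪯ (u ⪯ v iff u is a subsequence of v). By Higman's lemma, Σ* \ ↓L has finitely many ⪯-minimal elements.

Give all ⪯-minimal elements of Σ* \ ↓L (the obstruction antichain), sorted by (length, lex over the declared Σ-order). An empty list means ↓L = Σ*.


|Q|=30, |F|=12, |δ|=82 (34 ε).
min D↑ (11 st, q0=0, F={3}): 0:0→1,v→2,t→3 1:0→1,v→4,t→3 2:0→5,v→6,t→3 3:0→3,v→3,t→3 4:0→7,v→3,t→3 5:0→5,v→7,t→3 6:0→8,v→6,t→3 7:0→3,v→3,t→3 8:0→9,v→7,t→3 9:0→10,v→7,t→3 10:0→10,v→3,t→3 (ε-aug+det+¬).
't': |S_i|=[21, 3] end={s13,s18,s2} ∉↓L; 1/1 del acc.
'0vv': N↓-sim [21, 17, 10, 3] end={s13,s18,s2} ∉↓L; 3/3 del acc.
'0v00': |S_i|=[21, 17, 10, 5, 3] end={s13,s18,s2} ∉↓L; 4/4 del acc.
'v0v0': run [21, 18, 10, 4, 3] end={s13,s18,s2} rej; 4/4 del acc.
'vv000v': |S_i|=[21, 18, 9, 8, 7, 4, 3] end={s13,s18,s2} rej; 6/6 del acc.
5 obstructions.

A = [t, 0vv, 0v00, v0v0, vv000v].


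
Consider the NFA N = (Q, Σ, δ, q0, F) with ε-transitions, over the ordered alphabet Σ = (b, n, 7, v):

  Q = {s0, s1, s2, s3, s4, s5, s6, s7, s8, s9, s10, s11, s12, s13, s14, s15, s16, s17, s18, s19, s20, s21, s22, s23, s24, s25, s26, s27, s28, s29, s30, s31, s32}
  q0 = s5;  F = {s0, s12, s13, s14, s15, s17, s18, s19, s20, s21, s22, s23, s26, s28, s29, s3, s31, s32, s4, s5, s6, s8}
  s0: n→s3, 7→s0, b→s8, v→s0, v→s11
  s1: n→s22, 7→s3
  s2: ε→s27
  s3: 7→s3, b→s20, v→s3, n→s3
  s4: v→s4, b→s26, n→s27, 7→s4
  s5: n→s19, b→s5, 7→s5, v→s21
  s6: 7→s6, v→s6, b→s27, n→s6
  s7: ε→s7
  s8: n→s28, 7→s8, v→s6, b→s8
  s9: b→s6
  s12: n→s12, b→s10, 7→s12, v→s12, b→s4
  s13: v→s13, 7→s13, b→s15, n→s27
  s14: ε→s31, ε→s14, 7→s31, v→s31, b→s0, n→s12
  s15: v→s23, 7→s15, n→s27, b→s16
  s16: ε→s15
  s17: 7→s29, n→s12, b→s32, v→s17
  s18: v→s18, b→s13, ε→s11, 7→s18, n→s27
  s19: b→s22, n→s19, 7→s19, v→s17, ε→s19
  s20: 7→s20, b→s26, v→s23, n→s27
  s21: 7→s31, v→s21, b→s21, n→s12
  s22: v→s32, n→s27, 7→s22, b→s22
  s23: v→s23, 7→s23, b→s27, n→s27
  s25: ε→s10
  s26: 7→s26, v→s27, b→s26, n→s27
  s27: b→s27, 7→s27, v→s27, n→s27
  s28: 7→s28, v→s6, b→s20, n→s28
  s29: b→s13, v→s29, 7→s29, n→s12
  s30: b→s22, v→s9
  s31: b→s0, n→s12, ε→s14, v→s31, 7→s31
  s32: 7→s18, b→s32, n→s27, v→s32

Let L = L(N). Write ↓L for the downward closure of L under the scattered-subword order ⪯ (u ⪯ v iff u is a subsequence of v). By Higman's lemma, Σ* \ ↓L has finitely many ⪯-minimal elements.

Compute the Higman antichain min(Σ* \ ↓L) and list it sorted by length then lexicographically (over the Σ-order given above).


Antichain: [nbn, vnbbv, v7bbvb].

|Q|=33, |F|=22, |δ|=108 (9 ε).
min D↑ (22 st, q0=0, F={7}): 0:b→0,n→1,7→0,v→2 1:b→3,n→1,7→1,v→4 2:b→2,n→5,7→6,v→2 3:b→3,n→7,7→3,v→8 4:b→8,n→5,7→9,v→4 5:b→10,n→5,7→5,v→5 6:b→11,n→5,7→6,v→6 7:b→7,n→7,7→7,v→7 8:b→8,n→7,7→12,v→8 9:b→13,n→5,7→9,v→9 10:b→14,n→7,7→10,v→10 11:b→15,n→16,7→11,v→11 12:b→13,n→7,7→12,v→12 13:b→17,n→7,7→13,v→13 14:b→14,n→7,7→14,v→7 15:b→15,n→18,7→15,v→19 16:b→20,n→16,7→16,v→16 17:b→17,n→7,7→17,v→21 18:b→20,n→18,7→18,v→19 19:b→7,n→19,7→19,v→19 20:b→14,n→7,7→20,v→21 21:b→7,n→7,7→21,v→21 [Hopcroft].
'nbn': |S_i|=[26, 20, 13, 1] end={s27} rej; 3/3 deletions ∈↓L.
'vnbbv': run [26, 23, 10, 6, 2, 1] end={s27} ∉↓L; 5/5 deletions ∈↓L.
'v7bbvb': |S_i|=[26, 23, 20, 15, 9, 3, 1] end={s27} — reject; 6/6 deletions ∈↓L.
3 words, ⪯-incomp.


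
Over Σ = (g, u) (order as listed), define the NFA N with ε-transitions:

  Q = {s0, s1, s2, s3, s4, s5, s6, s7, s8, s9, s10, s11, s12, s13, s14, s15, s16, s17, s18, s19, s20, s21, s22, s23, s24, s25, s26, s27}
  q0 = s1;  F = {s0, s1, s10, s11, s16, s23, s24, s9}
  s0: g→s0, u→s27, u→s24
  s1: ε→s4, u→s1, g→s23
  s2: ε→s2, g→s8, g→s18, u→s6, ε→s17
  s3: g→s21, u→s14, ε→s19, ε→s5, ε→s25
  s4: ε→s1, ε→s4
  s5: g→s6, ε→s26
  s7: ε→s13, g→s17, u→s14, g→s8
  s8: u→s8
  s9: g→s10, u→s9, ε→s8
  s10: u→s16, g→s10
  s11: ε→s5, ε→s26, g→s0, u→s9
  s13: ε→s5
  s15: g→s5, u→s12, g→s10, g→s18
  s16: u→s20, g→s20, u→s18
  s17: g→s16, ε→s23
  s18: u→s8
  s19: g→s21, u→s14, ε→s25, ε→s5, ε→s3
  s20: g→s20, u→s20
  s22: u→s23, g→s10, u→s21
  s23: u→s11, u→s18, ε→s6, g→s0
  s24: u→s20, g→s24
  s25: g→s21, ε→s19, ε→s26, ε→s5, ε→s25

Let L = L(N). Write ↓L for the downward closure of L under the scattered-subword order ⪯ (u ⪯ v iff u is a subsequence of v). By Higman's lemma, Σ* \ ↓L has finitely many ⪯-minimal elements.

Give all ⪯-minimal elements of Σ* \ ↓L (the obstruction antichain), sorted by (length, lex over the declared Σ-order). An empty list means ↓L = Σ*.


min(Σ*\↓L) = [gguu, guugug].

|Q|=28, |F|=8, |δ|=66 (23 ε).
min D↑ (9 st, q0=0, F={6}): 0:g→1,u→0 1:g→2,u→3 2:g→2,u→4 3:g→2,u→5 4:g→4,u→6 5:g→7,u→5 6:g→6,u→6 7:g→7,u→8 8:g→6,u→6 [Hopcroft].
'gguu': run [16, 14, 9, 6, 3] end={s18,s20,s8} — reject; 4/4 del acc.
'guugug': |S_i|=[16, 14, 13, 8, 6, 4, 1] end={s20} rej; 6/6 single-dels accept.
2 words, ⪯-incomp.


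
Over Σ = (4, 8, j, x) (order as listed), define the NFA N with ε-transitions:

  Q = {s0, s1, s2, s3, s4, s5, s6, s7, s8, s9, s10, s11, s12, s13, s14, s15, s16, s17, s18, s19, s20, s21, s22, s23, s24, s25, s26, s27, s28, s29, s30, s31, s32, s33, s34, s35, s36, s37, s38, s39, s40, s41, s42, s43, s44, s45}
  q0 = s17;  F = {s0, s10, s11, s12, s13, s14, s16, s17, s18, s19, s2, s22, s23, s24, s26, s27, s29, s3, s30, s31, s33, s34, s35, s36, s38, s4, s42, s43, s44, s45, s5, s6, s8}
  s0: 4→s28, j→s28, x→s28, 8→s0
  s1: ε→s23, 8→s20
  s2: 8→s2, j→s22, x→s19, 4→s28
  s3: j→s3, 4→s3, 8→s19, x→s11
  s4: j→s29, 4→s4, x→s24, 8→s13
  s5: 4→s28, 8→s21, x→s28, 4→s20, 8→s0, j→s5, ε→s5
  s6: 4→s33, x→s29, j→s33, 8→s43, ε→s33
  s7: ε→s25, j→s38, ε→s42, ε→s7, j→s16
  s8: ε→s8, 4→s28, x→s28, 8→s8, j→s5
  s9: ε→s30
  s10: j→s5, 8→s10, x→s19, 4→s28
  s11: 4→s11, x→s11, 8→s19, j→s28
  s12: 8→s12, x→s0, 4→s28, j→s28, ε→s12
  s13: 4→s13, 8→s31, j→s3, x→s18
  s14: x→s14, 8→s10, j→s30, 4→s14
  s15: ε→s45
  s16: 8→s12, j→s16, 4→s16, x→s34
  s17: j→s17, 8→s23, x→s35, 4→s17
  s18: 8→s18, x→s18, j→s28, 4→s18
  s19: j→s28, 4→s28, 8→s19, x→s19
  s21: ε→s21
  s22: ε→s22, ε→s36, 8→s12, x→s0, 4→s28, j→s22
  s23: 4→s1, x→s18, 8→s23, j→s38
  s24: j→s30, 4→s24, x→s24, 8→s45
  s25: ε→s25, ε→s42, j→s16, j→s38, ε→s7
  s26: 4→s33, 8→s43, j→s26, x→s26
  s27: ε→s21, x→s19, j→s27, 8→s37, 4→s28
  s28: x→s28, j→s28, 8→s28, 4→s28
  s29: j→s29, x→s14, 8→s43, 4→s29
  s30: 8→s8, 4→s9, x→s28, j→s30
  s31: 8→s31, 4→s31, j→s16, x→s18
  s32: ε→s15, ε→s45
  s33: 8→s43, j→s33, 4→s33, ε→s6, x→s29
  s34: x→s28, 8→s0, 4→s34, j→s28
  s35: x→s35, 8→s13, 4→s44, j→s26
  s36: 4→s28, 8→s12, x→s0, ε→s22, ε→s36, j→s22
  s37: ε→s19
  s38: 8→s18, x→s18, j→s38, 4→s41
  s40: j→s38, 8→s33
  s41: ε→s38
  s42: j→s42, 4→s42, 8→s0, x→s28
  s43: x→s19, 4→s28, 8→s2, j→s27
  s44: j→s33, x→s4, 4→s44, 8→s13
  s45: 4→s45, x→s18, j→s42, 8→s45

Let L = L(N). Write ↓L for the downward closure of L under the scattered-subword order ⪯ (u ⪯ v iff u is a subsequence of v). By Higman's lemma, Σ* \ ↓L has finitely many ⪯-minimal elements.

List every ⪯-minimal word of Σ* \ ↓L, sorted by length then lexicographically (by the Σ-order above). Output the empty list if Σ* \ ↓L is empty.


A = [8xj, 8j8j, xj84, x4xxjx, x88jxx].

|Q|=46, |F|=33, |δ|=169 (24 ε).
min D↑ (32 st, q0=0, F={8}): 0:4→0,8→1,j→0,x→2 1:4→1,8→1,j→3,x→4 2:4→5,8→6,j→7,x→2 3:4→3,8→4,j→3,x→4 4:4→4,8→4,j→8,x→4 5:4→5,8→6,j→9,x→10 6:4→6,8→11,j→12,x→4 7:4→9,8→13,j→7,x→7 8:4→8,8→8,j→8,x→8 9:4→9,8→13,j→9,x→14 10:4→10,8→6,j→14,x→15 11:4→11,8→11,j→16,x→4 12:4→12,8→17,j→12,x→18 13:4→8,8→19,j→20,x→17 14:4→14,8→13,j→14,x→21 15:4→15,8→22,j→23,x→15 16:4→16,8→24,j→16,x→25 17:4→8,8→17,j→8,x→17 18:4→18,8→17,j→8,x→18 19:4→8,8→19,j→26,x→17 20:4→8,8→17,j→20,x→17 21:4→21,8→27,j→23,x→21 22:4→22,8→22,j→28,x→4 23:4→23,8→29,j→23,x→8 24:4→8,8→24,j→8,x→30 25:4→25,8→30,j→8,x→8 26:4→8,8→24,j→26,x→30 27:4→8,8→27,j→31,x→17 28:4→28,8→30,j→28,x→8 29:4→8,8→29,j→31,x→8 30:4→8,8→30,j→8,x→8 31:4→8,8→30,j→31,x→8 [Hopcroft].
'8xj': N↓-sim [40, 28, 6, 1] end={s28} rej; 3/3 single-dels accept.
'8j8j': |S_i|=[40, 28, 19, 7, 1] end={s28} rej; 4/4 single-dels accept.
'xj84': |S_i|=[40, 35, 27, 15, 2] end={s20,s28} rej; 4/4 single-dels accept.
'x4xxjx': N↓-sim [40, 35, 33, 30, 17, 9, 1] end={s28} ∉↓L; 6/6 del acc.
'x88jxx': N↓-sim [40, 35, 24, 19, 11, 3, 1] end={s28} — reject; 6/6 single-dels accept.
5 words, ⪯-incomp.


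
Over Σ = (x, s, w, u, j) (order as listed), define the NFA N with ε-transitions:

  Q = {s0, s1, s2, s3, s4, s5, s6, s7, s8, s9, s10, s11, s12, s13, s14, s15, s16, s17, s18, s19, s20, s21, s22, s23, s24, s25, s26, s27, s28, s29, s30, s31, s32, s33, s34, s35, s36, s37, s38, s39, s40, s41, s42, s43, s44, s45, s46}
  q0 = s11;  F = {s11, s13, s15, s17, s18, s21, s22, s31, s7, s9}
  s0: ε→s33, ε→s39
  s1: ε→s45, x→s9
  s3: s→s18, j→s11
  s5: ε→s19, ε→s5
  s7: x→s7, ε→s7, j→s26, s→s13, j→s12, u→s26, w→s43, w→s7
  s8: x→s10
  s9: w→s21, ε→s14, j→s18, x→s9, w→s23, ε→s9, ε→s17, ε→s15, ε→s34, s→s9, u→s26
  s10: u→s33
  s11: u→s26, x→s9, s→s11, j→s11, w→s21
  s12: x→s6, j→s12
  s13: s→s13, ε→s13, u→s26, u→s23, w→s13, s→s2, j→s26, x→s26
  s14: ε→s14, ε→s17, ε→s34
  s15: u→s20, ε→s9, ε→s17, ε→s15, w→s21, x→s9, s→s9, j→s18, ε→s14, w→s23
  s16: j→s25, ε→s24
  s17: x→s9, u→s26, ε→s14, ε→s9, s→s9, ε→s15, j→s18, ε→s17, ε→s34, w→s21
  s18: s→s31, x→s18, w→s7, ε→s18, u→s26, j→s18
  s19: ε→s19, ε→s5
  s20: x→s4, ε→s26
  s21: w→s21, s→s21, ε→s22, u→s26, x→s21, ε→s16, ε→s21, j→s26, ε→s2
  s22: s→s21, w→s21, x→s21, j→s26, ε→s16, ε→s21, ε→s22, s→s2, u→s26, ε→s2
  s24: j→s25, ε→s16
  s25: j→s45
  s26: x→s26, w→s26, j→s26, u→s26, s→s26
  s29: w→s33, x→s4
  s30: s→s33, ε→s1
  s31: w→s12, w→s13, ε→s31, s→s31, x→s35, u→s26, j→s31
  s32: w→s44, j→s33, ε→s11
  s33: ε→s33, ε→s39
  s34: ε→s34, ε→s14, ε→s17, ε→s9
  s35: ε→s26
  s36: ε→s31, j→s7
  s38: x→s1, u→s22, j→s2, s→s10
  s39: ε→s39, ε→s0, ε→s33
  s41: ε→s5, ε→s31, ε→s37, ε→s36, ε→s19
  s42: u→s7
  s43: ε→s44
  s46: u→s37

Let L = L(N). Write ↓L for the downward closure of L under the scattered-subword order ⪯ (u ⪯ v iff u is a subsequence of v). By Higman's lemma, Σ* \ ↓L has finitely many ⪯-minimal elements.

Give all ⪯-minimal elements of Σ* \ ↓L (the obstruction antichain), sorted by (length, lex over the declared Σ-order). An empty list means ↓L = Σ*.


|Q|=47, |F|=10, |δ|=144 (58 ε).
min D↑ (8 st, q0=0, F={3}): 0:x→1,s→0,w→2,u→3,j→0 1:x→1,s→1,w→2,u→3,j→4 2:x→2,s→2,w→2,u→3,j→3 3:x→3,s→3,w→3,u→3,j→3 4:x→4,s→5,w→6,u→3,j→4 5:x→3,s→5,w→7,u→3,j→5 6:x→6,s→7,w→6,u→3,j→3 7:x→3,s→7,w→7,u→3,j→3 (ε-aug+det+¬).
'u': N↓-sim [26, 4] end={s20,s23,s26,s4} rej; 1/1 single-dels accept.
'wj': |S_i|=[26, 15, 5] end={s12,s25,s26,s45,s6} rej; 2/2 single-dels accept.
'xjsx': |S_i|=[26, 25, 14, 8, 3] end={s26,s35,s6} rej; 4/4 single-dels accept.
3 obstructions.

Antichain: [u, wj, xjsx].
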